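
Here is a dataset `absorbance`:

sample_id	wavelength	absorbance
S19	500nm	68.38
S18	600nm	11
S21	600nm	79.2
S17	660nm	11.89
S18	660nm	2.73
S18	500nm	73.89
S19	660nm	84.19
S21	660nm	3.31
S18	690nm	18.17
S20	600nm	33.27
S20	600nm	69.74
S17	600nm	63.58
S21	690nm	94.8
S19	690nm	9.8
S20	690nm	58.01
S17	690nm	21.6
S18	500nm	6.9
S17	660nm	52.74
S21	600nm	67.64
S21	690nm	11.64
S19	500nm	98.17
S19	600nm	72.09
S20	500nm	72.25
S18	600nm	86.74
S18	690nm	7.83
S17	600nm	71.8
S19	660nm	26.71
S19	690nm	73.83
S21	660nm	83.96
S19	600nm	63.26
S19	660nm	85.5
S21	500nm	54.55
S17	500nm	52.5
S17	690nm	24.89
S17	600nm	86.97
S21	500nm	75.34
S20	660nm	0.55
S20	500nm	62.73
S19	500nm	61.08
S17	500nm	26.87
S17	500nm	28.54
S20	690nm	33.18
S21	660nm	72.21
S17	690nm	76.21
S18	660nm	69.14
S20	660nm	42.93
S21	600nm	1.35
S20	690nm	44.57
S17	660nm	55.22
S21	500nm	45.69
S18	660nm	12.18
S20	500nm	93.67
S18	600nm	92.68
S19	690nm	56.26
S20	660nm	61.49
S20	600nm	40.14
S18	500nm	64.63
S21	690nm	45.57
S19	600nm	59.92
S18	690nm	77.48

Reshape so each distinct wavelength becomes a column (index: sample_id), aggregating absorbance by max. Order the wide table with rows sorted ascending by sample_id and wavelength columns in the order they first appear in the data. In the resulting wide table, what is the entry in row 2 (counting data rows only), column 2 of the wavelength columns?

With rows sorted ascending by sample_id, row 2 is sample_id=S18. wavelength columns in first-appearance order: 500nm, 600nm, 660nm, 690nm; column 2 is 600nm.
Long rows with sample_id=S18, wavelength=600nm: max(11, 86.74, 92.68) = 92.68.

92.68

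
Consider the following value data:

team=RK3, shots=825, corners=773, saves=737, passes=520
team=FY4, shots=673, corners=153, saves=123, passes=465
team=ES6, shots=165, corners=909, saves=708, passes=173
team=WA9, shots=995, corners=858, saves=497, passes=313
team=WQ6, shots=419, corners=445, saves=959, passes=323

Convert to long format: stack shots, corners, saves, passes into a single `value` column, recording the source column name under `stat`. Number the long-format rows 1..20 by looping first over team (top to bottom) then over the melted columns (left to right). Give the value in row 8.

465

20 rows total (5 × 4). Row 8: index ⌊(8-1)/4⌋ = 1 into team → FY4; (8-1) mod 4 = 3 into the melted columns → passes.
So row 8 is (FY4, passes, 465); value = 465.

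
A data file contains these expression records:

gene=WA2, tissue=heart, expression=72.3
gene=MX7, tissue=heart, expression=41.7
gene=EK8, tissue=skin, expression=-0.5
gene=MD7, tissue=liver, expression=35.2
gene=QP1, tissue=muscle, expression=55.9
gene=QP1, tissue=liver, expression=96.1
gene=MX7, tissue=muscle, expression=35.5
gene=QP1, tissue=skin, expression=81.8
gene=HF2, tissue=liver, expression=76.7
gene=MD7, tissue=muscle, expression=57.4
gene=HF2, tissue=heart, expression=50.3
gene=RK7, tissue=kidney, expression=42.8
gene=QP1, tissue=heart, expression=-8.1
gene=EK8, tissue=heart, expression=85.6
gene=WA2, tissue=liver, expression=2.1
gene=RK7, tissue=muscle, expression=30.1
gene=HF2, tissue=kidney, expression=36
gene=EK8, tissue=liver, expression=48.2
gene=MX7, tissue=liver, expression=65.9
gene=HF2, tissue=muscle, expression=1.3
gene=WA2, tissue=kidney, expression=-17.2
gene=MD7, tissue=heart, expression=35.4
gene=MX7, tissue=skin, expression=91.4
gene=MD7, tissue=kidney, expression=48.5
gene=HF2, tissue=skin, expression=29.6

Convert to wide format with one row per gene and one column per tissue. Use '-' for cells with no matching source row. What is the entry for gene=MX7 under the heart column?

41.7

The long row with gene=MX7, tissue=heart has expression=41.7.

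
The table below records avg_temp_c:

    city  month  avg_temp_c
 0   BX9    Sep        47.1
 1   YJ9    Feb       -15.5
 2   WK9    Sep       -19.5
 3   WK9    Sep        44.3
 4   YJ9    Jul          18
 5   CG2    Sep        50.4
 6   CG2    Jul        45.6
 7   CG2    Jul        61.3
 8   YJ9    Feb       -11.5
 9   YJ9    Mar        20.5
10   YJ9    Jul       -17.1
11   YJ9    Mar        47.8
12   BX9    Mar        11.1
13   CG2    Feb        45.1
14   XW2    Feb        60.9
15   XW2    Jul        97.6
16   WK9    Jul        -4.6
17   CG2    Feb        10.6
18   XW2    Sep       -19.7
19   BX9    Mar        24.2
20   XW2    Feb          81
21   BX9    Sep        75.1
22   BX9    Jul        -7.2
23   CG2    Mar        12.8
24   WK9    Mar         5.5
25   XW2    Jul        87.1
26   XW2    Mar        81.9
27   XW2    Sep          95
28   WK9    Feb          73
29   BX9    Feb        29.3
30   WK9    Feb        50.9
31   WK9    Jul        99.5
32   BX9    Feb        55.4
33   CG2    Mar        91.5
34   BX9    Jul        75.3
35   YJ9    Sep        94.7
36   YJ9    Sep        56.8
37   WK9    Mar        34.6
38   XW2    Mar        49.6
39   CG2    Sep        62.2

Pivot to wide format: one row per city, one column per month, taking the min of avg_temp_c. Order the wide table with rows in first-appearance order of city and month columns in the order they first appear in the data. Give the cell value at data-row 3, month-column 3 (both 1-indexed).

-4.6

With rows in first-appearance order of city, row 3 is city=WK9. month columns in first-appearance order: Sep, Feb, Jul, Mar; column 3 is Jul.
Long rows with city=WK9, month=Jul: min(-4.6, 99.5) = -4.6.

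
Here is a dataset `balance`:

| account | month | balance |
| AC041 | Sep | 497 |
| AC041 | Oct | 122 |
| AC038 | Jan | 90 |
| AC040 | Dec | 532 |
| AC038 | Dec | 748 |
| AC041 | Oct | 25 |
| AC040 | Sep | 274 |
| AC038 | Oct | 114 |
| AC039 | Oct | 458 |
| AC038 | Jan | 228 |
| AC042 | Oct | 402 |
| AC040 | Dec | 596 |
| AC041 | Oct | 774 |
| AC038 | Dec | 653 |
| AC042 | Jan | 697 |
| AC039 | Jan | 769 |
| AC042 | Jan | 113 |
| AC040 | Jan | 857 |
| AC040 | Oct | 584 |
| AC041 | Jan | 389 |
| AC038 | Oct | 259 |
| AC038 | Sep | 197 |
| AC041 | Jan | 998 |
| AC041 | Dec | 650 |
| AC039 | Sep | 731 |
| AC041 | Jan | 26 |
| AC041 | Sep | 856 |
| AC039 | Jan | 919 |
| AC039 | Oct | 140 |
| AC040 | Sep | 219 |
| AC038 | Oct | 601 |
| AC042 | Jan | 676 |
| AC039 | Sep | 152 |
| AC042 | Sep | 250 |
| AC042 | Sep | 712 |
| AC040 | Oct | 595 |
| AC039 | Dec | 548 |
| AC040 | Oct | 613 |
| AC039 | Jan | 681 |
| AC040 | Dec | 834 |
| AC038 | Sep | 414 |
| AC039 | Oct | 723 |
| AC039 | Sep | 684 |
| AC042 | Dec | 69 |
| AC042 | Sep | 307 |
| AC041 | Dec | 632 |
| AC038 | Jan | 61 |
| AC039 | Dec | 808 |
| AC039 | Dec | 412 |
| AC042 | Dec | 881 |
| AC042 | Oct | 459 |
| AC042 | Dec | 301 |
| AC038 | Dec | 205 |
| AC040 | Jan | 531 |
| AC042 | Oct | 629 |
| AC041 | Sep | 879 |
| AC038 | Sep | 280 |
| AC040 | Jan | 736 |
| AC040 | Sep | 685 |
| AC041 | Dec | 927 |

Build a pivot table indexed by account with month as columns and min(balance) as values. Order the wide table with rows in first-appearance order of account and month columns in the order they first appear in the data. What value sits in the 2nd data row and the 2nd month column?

114

With rows in first-appearance order of account, row 2 is account=AC038. month columns in first-appearance order: Sep, Oct, Jan, Dec; column 2 is Oct.
Long rows with account=AC038, month=Oct: min(114, 259, 601) = 114.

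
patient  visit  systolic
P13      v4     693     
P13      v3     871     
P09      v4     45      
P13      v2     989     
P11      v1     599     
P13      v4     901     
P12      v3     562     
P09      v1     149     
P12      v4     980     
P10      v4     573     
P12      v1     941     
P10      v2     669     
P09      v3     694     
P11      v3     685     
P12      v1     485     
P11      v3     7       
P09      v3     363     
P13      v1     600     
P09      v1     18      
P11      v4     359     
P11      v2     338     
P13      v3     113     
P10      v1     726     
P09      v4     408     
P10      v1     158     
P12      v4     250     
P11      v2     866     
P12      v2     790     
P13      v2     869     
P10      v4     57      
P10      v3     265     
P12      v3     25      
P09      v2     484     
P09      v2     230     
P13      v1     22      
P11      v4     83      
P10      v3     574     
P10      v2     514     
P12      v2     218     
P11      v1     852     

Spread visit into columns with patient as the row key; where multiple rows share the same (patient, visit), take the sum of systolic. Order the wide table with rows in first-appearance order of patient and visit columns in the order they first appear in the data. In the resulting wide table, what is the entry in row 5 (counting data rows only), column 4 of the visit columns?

884

With rows in first-appearance order of patient, row 5 is patient=P10. visit columns in first-appearance order: v4, v3, v2, v1; column 4 is v1.
Long rows with patient=P10, visit=v1: 726 + 158 = 884.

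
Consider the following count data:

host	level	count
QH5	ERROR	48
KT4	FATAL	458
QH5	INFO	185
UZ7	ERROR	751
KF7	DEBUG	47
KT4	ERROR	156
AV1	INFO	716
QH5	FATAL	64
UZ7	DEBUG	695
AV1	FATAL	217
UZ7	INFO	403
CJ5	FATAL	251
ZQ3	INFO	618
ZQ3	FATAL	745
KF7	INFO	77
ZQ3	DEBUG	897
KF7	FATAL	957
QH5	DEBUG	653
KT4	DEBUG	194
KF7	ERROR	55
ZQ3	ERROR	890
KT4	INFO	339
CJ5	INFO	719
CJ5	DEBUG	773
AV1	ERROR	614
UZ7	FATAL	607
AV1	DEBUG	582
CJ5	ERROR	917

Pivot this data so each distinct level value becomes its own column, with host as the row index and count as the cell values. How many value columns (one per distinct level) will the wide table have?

4 distinct level values: ERROR, FATAL, DEBUG, INFO.

4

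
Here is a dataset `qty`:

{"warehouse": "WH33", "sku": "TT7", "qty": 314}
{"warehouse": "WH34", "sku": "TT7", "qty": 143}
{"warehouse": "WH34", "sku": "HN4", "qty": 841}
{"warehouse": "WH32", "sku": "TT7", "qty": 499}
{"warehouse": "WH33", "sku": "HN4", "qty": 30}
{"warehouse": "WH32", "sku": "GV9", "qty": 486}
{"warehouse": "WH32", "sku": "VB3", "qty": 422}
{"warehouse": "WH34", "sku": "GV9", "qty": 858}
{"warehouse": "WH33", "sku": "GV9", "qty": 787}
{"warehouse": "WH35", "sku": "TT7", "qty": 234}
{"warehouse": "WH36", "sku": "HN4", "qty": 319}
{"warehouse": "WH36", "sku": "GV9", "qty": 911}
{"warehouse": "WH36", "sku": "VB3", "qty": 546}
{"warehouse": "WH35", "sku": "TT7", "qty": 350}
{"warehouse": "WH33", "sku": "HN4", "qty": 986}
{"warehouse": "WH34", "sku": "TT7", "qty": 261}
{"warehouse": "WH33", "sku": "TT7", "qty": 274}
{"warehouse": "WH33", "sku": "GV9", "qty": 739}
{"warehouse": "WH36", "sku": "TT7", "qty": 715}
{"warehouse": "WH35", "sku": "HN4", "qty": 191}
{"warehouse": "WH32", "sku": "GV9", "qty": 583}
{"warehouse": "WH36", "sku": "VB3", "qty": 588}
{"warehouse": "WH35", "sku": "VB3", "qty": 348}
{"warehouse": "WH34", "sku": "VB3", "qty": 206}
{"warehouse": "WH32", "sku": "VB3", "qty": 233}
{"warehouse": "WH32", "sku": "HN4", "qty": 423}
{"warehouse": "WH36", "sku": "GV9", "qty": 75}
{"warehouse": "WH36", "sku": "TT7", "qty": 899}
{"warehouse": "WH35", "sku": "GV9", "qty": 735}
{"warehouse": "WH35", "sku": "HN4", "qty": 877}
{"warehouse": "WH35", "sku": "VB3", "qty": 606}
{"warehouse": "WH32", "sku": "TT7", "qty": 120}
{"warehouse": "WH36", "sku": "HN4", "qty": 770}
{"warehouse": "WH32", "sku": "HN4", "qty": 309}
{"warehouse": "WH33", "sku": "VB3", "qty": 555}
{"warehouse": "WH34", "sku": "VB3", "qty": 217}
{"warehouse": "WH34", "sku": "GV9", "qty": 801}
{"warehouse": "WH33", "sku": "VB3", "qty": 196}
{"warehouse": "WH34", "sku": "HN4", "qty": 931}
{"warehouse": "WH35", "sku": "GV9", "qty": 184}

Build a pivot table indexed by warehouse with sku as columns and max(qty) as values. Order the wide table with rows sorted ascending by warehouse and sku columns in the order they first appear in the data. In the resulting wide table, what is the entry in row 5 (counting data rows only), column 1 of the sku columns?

899

With rows sorted ascending by warehouse, row 5 is warehouse=WH36. sku columns in first-appearance order: TT7, HN4, GV9, VB3; column 1 is TT7.
Long rows with warehouse=WH36, sku=TT7: max(715, 899) = 899.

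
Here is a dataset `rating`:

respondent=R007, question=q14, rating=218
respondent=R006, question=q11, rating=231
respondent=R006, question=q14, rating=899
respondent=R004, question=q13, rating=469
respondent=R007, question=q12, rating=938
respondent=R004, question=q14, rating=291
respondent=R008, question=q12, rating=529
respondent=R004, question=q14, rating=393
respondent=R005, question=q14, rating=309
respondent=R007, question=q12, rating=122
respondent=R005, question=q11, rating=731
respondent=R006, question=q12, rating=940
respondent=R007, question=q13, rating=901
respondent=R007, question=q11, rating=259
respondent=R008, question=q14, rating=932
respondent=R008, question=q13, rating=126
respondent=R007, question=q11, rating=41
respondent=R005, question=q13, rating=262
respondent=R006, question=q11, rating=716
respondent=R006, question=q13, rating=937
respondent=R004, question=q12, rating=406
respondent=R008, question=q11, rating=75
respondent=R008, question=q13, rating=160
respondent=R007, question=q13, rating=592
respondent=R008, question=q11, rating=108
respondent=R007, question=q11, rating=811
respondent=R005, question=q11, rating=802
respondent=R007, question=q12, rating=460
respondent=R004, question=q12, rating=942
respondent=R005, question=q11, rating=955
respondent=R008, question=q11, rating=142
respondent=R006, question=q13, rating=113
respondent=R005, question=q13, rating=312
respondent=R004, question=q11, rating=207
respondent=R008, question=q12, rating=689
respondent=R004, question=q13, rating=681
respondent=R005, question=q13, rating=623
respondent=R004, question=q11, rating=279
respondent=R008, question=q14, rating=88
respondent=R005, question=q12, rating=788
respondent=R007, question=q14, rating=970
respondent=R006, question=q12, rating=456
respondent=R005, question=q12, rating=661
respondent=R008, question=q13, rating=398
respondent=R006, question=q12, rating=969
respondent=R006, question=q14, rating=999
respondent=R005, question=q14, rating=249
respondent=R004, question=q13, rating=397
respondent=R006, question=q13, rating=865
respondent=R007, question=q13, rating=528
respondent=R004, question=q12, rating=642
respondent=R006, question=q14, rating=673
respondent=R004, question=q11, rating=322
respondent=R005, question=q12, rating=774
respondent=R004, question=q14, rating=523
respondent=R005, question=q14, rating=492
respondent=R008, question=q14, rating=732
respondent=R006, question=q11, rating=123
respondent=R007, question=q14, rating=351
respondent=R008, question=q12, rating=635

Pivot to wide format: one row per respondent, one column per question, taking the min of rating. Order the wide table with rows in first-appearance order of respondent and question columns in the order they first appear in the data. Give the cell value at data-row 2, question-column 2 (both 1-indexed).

123

With rows in first-appearance order of respondent, row 2 is respondent=R006. question columns in first-appearance order: q14, q11, q13, q12; column 2 is q11.
Long rows with respondent=R006, question=q11: min(231, 716, 123) = 123.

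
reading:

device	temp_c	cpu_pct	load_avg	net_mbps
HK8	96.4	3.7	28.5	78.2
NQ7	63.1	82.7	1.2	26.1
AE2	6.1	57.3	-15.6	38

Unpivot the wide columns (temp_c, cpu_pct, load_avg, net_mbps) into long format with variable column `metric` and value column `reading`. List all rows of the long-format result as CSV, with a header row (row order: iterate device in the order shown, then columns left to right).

Each (device, column) pair becomes one row: 3 × 4 = 12 rows.
For example, (HK8, temp_c) → reading=96.4.

device,metric,reading
HK8,temp_c,96.4
HK8,cpu_pct,3.7
HK8,load_avg,28.5
HK8,net_mbps,78.2
NQ7,temp_c,63.1
NQ7,cpu_pct,82.7
NQ7,load_avg,1.2
NQ7,net_mbps,26.1
AE2,temp_c,6.1
AE2,cpu_pct,57.3
AE2,load_avg,-15.6
AE2,net_mbps,38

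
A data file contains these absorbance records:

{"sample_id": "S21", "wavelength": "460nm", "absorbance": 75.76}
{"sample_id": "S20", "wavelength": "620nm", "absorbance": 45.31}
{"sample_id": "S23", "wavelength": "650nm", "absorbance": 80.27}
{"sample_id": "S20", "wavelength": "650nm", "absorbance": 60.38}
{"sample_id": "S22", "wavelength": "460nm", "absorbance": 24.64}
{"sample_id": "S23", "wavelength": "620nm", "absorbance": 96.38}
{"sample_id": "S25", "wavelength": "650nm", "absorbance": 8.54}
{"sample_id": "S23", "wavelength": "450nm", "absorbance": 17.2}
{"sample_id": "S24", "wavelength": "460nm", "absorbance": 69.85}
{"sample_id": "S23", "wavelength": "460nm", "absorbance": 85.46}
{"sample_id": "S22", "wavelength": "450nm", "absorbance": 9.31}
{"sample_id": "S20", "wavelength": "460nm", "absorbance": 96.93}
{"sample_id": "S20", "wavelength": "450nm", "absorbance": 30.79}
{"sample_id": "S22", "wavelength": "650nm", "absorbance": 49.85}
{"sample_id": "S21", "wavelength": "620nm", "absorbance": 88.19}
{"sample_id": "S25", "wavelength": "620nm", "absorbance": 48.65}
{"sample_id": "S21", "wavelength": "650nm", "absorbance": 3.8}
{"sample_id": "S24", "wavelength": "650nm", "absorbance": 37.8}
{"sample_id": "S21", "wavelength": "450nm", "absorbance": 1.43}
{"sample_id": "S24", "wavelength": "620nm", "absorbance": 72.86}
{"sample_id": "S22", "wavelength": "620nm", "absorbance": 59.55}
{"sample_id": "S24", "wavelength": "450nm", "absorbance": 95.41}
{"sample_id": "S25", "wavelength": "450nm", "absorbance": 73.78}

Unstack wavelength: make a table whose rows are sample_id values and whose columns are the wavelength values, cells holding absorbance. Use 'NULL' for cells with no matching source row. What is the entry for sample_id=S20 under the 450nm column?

30.79

The long row with sample_id=S20, wavelength=450nm has absorbance=30.79.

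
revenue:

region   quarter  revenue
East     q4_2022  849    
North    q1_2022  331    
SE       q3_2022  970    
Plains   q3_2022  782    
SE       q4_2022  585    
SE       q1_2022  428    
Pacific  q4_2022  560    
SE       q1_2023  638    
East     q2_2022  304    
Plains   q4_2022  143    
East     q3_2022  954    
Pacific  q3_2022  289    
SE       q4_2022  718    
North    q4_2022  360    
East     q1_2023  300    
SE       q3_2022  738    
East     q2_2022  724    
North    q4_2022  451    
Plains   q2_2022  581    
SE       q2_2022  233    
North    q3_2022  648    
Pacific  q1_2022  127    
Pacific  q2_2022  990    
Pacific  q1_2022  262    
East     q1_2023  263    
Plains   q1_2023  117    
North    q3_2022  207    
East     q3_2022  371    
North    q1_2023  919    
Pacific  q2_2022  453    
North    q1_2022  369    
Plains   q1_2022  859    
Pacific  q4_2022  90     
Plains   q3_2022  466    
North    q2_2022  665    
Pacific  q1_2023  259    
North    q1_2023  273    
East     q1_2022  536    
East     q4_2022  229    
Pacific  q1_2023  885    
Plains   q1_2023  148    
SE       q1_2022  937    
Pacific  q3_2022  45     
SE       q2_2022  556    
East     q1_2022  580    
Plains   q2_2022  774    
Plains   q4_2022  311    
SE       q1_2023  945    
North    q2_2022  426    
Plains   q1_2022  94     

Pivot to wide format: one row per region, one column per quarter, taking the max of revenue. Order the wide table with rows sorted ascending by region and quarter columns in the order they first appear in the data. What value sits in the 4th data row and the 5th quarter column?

774

With rows sorted ascending by region, row 4 is region=Plains. quarter columns in first-appearance order: q4_2022, q1_2022, q3_2022, q1_2023, q2_2022; column 5 is q2_2022.
Long rows with region=Plains, quarter=q2_2022: max(581, 774) = 774.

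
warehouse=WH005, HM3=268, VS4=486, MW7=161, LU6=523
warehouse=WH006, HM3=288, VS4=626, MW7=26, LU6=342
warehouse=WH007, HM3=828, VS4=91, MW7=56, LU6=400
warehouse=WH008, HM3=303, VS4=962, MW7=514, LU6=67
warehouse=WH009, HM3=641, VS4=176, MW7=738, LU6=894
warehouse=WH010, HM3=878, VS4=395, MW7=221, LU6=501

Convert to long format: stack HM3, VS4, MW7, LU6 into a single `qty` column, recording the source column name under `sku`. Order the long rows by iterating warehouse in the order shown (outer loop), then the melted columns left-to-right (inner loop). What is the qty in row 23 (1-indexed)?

221

24 rows total (6 × 4). Row 23: index ⌊(23-1)/4⌋ = 5 into warehouse → WH010; (23-1) mod 4 = 2 into the melted columns → MW7.
So row 23 is (WH010, MW7, 221); qty = 221.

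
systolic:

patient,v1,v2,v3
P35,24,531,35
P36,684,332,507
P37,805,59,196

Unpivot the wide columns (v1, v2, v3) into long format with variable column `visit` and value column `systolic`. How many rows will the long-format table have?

3 patient values × 3 melted columns = 9 rows.

9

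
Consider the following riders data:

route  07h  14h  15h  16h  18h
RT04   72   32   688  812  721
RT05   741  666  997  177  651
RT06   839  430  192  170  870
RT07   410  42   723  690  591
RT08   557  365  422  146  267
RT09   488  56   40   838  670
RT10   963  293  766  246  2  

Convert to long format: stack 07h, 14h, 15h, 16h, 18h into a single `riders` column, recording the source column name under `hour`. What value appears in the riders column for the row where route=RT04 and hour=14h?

32

Unpivoting turns each (route, wide-column) pair into one long row.
The wide cell at row RT04, column 14h holds 32, so the long row (RT04, 14h) has riders=32.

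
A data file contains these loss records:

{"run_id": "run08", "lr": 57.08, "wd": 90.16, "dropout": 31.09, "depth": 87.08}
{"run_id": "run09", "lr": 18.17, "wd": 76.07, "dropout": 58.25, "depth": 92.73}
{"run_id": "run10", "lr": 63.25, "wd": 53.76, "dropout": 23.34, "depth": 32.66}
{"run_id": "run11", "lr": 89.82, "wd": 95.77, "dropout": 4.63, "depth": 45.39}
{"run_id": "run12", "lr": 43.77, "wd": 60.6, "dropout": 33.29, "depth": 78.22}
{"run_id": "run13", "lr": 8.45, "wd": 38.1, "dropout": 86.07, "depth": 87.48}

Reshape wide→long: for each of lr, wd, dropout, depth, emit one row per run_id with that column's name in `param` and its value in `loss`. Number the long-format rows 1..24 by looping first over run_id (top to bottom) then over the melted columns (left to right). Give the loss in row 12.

32.66

24 rows total (6 × 4). Row 12: index ⌊(12-1)/4⌋ = 2 into run_id → run10; (12-1) mod 4 = 3 into the melted columns → depth.
So row 12 is (run10, depth, 32.66); loss = 32.66.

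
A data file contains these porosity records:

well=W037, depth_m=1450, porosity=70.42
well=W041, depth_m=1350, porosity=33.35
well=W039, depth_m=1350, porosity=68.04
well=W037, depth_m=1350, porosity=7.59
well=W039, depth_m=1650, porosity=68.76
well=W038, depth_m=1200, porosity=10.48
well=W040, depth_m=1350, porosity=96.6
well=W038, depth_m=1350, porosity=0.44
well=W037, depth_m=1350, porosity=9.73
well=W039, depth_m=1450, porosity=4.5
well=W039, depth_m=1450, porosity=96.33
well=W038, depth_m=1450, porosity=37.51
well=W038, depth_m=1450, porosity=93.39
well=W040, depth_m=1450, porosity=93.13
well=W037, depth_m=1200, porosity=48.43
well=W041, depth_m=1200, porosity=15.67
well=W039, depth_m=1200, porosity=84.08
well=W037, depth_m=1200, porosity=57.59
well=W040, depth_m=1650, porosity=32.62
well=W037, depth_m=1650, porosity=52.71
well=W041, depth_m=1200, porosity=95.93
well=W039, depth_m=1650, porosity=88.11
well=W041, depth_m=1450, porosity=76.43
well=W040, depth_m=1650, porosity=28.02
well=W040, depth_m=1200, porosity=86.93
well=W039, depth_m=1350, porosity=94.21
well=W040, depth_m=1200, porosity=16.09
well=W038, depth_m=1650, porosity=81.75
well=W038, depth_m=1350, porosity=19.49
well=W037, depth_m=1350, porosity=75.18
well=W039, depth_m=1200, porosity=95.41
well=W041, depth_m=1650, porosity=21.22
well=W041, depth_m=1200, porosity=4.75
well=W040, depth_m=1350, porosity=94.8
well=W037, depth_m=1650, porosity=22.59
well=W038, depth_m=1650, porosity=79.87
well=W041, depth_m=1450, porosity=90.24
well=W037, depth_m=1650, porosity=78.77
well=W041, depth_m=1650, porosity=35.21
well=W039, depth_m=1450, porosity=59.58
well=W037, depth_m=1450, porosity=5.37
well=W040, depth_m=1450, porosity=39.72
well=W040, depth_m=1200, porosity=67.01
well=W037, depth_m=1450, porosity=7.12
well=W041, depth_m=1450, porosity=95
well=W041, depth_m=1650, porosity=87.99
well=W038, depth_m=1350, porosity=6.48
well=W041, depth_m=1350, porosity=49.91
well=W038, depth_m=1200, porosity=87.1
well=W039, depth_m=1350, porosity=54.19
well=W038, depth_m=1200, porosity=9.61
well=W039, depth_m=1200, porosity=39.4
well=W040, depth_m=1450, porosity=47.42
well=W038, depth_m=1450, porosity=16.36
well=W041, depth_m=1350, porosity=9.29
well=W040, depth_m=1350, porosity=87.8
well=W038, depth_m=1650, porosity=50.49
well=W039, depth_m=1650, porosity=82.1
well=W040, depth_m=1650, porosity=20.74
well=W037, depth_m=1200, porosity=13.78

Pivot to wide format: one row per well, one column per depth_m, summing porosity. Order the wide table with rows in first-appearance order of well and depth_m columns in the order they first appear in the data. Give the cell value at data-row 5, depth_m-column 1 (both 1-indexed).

180.27

With rows in first-appearance order of well, row 5 is well=W040. depth_m columns in first-appearance order: 1450, 1350, 1650, 1200; column 1 is 1450.
Long rows with well=W040, depth_m=1450: 93.13 + 39.72 + 47.42 = 180.27.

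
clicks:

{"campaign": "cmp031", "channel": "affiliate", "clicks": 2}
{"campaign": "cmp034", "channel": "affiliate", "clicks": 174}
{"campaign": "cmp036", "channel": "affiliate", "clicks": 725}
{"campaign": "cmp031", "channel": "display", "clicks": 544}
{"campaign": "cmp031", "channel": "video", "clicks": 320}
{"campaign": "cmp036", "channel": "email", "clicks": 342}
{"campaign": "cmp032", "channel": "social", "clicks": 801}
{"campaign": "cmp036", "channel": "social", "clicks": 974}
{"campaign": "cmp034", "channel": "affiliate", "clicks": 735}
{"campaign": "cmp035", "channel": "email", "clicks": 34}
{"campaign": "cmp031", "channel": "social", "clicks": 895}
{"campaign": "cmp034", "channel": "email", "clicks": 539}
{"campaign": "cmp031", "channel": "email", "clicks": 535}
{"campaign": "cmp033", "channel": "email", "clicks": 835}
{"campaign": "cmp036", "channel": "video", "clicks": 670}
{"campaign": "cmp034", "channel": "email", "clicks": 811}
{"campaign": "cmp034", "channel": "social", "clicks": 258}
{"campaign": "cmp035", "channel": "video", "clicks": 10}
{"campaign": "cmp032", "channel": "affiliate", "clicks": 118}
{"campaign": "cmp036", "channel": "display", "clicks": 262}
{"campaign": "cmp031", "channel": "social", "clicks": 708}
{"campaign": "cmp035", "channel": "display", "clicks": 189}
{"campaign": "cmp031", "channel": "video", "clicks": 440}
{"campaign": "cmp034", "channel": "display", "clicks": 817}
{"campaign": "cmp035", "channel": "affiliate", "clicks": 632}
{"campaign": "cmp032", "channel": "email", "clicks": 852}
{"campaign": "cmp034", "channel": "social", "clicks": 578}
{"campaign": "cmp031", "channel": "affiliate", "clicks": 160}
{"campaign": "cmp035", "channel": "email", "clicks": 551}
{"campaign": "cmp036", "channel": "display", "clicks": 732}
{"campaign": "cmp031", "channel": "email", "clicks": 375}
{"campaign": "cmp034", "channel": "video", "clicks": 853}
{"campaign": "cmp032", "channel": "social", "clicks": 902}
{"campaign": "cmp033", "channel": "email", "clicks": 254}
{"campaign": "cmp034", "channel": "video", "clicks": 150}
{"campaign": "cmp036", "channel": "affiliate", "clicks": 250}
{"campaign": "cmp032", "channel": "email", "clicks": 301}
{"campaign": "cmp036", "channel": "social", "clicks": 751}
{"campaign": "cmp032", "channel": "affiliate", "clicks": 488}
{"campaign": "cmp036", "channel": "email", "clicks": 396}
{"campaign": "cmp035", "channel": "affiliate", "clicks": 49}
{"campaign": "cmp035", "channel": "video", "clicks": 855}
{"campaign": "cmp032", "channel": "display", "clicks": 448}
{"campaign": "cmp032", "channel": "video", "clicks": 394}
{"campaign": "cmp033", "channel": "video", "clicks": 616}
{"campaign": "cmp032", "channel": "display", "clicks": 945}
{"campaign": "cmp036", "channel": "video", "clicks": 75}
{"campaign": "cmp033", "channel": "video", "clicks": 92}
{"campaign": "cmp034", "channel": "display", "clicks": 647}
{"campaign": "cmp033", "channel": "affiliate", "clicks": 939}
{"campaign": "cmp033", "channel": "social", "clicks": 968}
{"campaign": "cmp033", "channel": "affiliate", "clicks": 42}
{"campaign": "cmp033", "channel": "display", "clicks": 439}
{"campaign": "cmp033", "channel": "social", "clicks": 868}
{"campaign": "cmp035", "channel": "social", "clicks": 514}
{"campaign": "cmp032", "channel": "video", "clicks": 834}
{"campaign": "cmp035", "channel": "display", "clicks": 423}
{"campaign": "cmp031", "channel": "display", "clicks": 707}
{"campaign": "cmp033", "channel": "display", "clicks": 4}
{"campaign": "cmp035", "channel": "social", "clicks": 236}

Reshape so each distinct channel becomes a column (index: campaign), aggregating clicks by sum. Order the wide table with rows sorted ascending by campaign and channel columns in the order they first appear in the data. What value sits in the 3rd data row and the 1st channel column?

981

With rows sorted ascending by campaign, row 3 is campaign=cmp033. channel columns in first-appearance order: affiliate, display, video, email, social; column 1 is affiliate.
Long rows with campaign=cmp033, channel=affiliate: 939 + 42 = 981.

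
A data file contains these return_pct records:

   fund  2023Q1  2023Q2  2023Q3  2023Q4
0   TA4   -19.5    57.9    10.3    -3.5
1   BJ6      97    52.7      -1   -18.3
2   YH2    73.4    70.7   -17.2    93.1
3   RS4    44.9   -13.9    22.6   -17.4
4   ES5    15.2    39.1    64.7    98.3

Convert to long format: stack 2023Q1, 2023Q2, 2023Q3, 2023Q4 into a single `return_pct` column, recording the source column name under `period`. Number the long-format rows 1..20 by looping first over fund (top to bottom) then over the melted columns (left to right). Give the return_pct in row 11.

20 rows total (5 × 4). Row 11: index ⌊(11-1)/4⌋ = 2 into fund → YH2; (11-1) mod 4 = 2 into the melted columns → 2023Q3.
So row 11 is (YH2, 2023Q3, -17.2); return_pct = -17.2.

-17.2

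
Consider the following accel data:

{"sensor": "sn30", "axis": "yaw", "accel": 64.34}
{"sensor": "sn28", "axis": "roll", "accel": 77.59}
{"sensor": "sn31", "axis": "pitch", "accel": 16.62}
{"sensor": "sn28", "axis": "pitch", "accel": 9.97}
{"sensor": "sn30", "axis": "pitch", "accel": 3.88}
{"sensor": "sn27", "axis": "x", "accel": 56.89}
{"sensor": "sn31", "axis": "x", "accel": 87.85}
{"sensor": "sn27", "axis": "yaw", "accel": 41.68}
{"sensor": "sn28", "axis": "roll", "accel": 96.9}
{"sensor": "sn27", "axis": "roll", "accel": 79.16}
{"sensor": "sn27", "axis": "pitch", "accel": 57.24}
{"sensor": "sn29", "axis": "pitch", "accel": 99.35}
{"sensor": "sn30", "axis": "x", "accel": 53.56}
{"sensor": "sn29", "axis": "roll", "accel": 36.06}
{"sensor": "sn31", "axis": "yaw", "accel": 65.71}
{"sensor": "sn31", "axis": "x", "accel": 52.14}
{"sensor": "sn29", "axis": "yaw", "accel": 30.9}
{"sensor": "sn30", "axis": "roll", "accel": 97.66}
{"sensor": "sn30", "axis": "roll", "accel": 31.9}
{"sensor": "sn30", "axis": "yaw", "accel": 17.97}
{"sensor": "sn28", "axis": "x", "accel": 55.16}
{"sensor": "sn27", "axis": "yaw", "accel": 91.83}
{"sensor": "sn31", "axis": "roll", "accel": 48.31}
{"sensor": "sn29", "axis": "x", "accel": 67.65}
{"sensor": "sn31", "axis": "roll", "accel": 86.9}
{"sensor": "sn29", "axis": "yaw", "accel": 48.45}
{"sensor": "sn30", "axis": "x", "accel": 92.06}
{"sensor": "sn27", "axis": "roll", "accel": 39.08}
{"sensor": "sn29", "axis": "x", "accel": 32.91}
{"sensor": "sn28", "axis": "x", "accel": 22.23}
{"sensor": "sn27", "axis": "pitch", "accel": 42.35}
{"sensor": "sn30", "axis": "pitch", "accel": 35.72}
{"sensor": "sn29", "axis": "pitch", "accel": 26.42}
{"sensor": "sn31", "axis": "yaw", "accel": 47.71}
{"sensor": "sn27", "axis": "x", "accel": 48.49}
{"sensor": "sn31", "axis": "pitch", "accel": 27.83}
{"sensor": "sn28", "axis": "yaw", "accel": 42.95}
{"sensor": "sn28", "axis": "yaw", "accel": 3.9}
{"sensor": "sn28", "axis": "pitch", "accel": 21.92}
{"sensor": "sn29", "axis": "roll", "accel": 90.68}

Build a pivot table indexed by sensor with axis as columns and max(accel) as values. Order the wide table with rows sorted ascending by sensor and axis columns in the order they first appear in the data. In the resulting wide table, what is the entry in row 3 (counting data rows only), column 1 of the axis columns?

With rows sorted ascending by sensor, row 3 is sensor=sn29. axis columns in first-appearance order: yaw, roll, pitch, x; column 1 is yaw.
Long rows with sensor=sn29, axis=yaw: max(30.9, 48.45) = 48.45.

48.45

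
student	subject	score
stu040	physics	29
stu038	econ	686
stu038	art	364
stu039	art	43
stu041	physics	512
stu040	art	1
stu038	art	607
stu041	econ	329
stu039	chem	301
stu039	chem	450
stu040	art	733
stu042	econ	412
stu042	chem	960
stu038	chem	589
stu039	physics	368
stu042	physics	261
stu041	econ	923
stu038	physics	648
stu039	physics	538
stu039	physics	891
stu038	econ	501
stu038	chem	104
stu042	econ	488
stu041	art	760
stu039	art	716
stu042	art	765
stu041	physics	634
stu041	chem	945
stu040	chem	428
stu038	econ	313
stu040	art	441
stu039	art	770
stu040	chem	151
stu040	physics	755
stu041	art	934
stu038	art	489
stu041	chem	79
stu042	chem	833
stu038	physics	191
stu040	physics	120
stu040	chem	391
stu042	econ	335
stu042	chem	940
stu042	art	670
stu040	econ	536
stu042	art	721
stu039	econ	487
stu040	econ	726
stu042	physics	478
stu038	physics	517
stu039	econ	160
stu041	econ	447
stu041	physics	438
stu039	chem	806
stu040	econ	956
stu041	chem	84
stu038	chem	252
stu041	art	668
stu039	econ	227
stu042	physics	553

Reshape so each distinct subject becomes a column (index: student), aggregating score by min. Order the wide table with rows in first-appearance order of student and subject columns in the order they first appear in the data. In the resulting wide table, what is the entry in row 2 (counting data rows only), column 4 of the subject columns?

104

With rows in first-appearance order of student, row 2 is student=stu038. subject columns in first-appearance order: physics, econ, art, chem; column 4 is chem.
Long rows with student=stu038, subject=chem: min(589, 104, 252) = 104.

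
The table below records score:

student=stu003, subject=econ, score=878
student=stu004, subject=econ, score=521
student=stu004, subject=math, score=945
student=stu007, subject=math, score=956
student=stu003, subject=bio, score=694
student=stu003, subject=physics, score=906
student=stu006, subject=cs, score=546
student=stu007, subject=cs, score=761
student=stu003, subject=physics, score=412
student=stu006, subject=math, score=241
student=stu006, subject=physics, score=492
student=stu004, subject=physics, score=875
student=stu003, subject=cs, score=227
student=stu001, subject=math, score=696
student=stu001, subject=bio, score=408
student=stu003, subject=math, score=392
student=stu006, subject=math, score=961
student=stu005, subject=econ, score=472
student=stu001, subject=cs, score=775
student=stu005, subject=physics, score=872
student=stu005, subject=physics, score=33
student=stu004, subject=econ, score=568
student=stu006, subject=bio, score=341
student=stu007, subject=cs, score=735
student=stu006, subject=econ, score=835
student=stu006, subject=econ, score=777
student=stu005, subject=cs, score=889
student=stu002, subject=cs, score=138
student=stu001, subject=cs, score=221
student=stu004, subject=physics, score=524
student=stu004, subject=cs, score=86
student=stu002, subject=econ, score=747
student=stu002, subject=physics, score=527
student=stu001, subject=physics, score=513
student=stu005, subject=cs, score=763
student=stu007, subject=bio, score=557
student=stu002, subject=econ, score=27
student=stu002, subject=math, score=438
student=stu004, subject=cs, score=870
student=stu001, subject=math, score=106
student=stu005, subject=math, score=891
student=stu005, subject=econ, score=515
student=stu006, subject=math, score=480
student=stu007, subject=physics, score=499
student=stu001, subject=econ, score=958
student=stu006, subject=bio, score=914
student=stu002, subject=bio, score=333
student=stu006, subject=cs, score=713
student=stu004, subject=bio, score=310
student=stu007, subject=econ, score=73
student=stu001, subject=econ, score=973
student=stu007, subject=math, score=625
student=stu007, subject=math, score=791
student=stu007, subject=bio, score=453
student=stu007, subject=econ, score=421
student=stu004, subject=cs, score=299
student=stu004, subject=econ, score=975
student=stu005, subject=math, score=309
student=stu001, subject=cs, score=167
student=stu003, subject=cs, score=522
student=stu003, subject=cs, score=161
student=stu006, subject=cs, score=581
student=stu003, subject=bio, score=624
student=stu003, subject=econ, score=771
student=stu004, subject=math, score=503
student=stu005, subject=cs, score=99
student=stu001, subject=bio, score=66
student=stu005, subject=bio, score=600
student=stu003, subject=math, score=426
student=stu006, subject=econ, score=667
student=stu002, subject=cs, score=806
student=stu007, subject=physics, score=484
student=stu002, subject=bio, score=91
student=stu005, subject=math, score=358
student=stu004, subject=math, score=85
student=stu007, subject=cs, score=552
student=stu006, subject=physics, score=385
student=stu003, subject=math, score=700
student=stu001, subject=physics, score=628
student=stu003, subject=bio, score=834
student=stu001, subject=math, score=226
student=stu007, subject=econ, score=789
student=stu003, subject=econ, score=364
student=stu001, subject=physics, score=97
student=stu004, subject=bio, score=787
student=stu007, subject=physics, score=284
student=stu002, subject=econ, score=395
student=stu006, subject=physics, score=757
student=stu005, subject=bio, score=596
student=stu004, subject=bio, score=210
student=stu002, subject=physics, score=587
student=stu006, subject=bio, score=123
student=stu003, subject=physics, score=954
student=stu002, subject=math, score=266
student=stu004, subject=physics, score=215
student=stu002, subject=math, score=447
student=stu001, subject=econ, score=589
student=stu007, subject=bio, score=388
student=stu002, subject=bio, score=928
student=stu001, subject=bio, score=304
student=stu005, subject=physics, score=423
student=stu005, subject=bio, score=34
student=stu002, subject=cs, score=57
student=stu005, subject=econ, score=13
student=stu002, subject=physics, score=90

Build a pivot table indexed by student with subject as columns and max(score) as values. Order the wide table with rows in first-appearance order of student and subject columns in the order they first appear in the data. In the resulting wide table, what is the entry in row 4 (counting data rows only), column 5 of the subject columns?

With rows in first-appearance order of student, row 4 is student=stu006. subject columns in first-appearance order: econ, math, bio, physics, cs; column 5 is cs.
Long rows with student=stu006, subject=cs: max(546, 713, 581) = 713.

713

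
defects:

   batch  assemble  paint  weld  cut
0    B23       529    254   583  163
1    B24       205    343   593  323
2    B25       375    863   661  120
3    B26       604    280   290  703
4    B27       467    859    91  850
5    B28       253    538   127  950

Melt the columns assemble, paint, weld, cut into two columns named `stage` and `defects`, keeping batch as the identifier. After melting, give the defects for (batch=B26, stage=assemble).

604

Unpivoting turns each (batch, wide-column) pair into one long row.
The wide cell at row B26, column assemble holds 604, so the long row (B26, assemble) has defects=604.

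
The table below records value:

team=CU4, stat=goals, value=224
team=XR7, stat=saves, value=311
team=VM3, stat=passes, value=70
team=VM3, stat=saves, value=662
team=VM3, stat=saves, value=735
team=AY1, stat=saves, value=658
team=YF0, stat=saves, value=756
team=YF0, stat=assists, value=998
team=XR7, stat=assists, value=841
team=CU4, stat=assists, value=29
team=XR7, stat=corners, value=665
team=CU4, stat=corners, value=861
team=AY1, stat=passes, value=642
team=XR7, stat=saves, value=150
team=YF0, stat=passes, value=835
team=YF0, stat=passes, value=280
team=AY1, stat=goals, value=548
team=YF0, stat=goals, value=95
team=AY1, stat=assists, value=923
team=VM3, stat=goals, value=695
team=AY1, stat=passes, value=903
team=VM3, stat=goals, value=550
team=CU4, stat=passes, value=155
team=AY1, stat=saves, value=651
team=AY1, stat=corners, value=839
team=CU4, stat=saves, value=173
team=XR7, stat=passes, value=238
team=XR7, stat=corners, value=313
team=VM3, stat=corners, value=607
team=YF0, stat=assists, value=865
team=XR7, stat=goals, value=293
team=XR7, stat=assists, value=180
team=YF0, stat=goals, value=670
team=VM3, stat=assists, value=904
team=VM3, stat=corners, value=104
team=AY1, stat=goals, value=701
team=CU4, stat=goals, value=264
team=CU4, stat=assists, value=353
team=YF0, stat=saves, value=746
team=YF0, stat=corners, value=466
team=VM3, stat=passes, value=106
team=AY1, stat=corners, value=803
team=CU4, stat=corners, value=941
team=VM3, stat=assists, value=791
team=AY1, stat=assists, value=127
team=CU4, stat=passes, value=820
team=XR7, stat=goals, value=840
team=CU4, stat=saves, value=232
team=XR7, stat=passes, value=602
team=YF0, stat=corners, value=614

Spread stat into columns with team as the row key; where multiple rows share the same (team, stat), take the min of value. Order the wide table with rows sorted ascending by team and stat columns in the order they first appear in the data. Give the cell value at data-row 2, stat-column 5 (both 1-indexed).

With rows sorted ascending by team, row 2 is team=CU4. stat columns in first-appearance order: goals, saves, passes, assists, corners; column 5 is corners.
Long rows with team=CU4, stat=corners: min(861, 941) = 861.

861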